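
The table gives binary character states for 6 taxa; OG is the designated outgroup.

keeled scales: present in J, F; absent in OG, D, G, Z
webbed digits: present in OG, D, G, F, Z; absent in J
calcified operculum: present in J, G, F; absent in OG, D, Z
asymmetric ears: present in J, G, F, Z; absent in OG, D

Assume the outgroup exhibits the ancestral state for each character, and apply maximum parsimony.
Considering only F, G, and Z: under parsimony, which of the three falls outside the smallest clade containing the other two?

Character polarity is set by the outgroup: the derived state is whichever differs from the outgroup's state, so for webbed digits the derived state is 'absent', and for the remaining characters it is 'present'.
keeled scales: derived state 'present' in F and J only — synapomorphy for {F, J}.
webbed digits (derived state 'absent') is unique to J (autapomorphy; uninformative for grouping).
Only F, G, and J show the derived state 'present' for calcified operculum, supporting them as a clade.
Only F, G, J, and Z show the derived state 'present' for asymmetric ears, supporting them as a clade.
Most parsimonious ingroup topology: ((((J,F),G),Z),D).
G and F share a more recent common ancestor with each other than either does with Z, so Z is the least closely related of the three.

Z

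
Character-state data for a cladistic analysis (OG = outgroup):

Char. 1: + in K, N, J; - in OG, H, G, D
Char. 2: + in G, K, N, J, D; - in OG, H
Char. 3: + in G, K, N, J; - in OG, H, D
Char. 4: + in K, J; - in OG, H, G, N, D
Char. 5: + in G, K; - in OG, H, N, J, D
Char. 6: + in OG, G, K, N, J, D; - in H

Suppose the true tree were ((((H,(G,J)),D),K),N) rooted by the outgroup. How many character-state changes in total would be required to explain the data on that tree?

13

Map each character onto ((((H,(G,J)),D),K),N) (rooted by OG) and count the minimum state changes it requires (Fitch parsimony):
Char. 1: 3; Char. 2: 2; Char. 3: 3; Char. 4: 2; Char. 5: 2; Char. 6: 1.
Total tree length = 13.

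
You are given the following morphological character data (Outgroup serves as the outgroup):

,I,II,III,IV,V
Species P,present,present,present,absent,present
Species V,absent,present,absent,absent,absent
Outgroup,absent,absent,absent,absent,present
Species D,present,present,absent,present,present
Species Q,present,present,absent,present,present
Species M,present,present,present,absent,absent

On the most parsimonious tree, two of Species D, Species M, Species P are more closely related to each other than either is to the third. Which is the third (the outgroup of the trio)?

Species D

Character polarity is set by the outgroup: the derived state is whichever differs from the outgroup's state, so for V the derived state is 'absent', and for the remaining characters it is 'present'.
Only Species D, Species M, Species P, and Species Q show the derived state 'present' for I, supporting them as a clade.
II (derived state 'present') is shared by all ingroup taxa — unites the whole ingroup.
III (derived state 'present') is shared by Species M and Species P — a synapomorphy uniting that clade.
Only Species D and Species Q show the derived state 'present' for IV, supporting them as a clade.
V groups Species M and Species V, which is incompatible with the clades supported by the remaining characters; treating it as convergent (homoplasy) costs fewer steps than any alternative tree.
Most parsimonious ingroup topology: (((Species Q,Species D),(Species M,Species P)),Species V).
Species P and Species M share a more recent common ancestor with each other than either does with Species D, so Species D is the least closely related of the three.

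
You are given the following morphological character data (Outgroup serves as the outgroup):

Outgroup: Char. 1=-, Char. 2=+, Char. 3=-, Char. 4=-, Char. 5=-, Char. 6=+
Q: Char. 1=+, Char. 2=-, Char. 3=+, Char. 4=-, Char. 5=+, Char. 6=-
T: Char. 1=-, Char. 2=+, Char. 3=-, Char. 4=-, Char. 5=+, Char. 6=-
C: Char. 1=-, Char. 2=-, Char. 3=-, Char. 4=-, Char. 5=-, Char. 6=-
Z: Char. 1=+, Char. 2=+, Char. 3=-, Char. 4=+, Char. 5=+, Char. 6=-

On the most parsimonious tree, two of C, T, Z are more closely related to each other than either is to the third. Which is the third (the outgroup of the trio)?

Character polarity is set by the outgroup: the derived state is whichever differs from the outgroup's state, so for Char. 2, Char. 6 the derived state is '-', and for the remaining characters it is '+'.
Char. 1 (derived state '+') is shared by Q and Z — a synapomorphy uniting that clade.
Char. 2 (state '-') occurs in C and Q but conflicts with the nesting implied by the other characters — most parsimoniously interpreted as homoplasy.
Char. 3: derived state '+' in Q only — an autapomorphy, so it tells us nothing about relationships among taxa.
Char. 4: derived state '+' in Z only — an autapomorphy, so it tells us nothing about relationships among taxa.
Only Q, T, and Z show the derived state '+' for Char. 5, supporting them as a clade.
Char. 6 (derived state '-') is shared by all ingroup taxa — unites the whole ingroup.
Most parsimonious ingroup topology: (((Q,Z),T),C).
Z and T share a more recent common ancestor with each other than either does with C, so C is the least closely related of the three.

C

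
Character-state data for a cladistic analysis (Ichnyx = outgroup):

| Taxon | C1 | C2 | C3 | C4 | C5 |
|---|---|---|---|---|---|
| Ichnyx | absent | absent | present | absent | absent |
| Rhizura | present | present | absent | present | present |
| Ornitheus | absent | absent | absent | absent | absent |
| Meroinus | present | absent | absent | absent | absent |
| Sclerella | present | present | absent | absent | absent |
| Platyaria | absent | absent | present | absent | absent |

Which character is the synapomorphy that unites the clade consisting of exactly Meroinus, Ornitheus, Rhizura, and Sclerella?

C3

Character polarity is set by the outgroup: the derived state is whichever differs from the outgroup's state, so for C3 the derived state is 'absent', and for the remaining characters it is 'present'.
Only Meroinus, Rhizura, and Sclerella show the derived state 'present' for C1, supporting them as a clade.
Only Rhizura and Sclerella show the derived state 'present' for C2, supporting them as a clade.
C3 (derived state 'absent') is shared by Meroinus, Ornitheus, Rhizura, and Sclerella — a synapomorphy uniting that clade.
C4 (derived state 'present') is unique to Rhizura (autapomorphy; uninformative for grouping).
C5: derived state 'present' in Rhizura only — an autapomorphy, so it tells us nothing about relationships among taxa.
Most parsimonious ingroup topology: ((((Rhizura,Sclerella),Meroinus),Ornitheus),Platyaria).
The clade {Meroinus, Ornitheus, Rhizura, Sclerella} is supported by C3: its derived state 'absent' occurs in exactly those taxa and in no other taxon (including the outgroup).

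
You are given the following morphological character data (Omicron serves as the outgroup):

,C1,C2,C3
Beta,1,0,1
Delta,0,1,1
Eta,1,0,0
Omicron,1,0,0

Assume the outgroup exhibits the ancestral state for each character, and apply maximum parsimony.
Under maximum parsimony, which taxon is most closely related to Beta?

Character polarity is set by the outgroup: the derived state is whichever differs from the outgroup's state, so for C1 the derived state is '0', and for the remaining characters it is '1'.
C1 (derived state '0') is unique to Delta (autapomorphy; uninformative for grouping).
C2 (derived state '1') is unique to Delta (autapomorphy; uninformative for grouping).
C3: derived state '1' in Beta and Delta only — synapomorphy for {Beta, Delta}.
Most parsimonious ingroup topology: ((Beta,Delta),Eta).
Beta and Delta form a cherry on this tree, so they are sister taxa.

Delta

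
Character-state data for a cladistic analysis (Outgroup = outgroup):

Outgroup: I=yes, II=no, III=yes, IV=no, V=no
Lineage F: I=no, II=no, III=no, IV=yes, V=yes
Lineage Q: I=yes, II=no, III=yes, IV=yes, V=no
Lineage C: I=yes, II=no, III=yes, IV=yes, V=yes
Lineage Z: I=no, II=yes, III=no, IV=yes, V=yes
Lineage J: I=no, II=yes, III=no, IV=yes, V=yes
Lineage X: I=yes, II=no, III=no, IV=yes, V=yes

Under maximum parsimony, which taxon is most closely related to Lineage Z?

Character polarity is set by the outgroup: the derived state is whichever differs from the outgroup's state, so for I, III the derived state is 'no', and for the remaining characters it is 'yes'.
I (derived state 'no') is shared by Lineage F, Lineage J, and Lineage Z — a synapomorphy uniting that clade.
Only Lineage J and Lineage Z show the derived state 'yes' for II, supporting them as a clade.
Only Lineage F, Lineage J, Lineage X, and Lineage Z show the derived state 'no' for III, supporting them as a clade.
IV (derived state 'yes') is shared by all ingroup taxa — unites the whole ingroup.
V (derived state 'yes') is shared by Lineage C, Lineage F, Lineage J, Lineage X, and Lineage Z — a synapomorphy uniting that clade.
Most parsimonious ingroup topology: ((((Lineage F,(Lineage Z,Lineage J)),Lineage X),Lineage C),Lineage Q).
Lineage Z and Lineage J form a cherry on this tree, so they are sister taxa.

Lineage J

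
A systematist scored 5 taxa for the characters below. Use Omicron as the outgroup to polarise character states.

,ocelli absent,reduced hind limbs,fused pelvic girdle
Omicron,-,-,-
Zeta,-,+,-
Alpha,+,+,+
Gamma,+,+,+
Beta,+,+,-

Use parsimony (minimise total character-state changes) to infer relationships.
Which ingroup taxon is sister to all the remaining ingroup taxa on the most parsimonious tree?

Zeta

The outgroup has state '-' for every character, so '+' is the derived state throughout.
Only Alpha, Beta, and Gamma show the derived state '+' for ocelli absent, supporting them as a clade.
reduced hind limbs (derived state '+') is shared by all ingroup taxa — unites the whole ingroup.
Only Alpha and Gamma show the derived state '+' for fused pelvic girdle, supporting them as a clade.
Most parsimonious ingroup topology: (Zeta,((Alpha,Gamma),Beta)).
Zeta is sister to the clade containing all other ingroup taxa, so it is the earliest-diverging (most basal) ingroup lineage.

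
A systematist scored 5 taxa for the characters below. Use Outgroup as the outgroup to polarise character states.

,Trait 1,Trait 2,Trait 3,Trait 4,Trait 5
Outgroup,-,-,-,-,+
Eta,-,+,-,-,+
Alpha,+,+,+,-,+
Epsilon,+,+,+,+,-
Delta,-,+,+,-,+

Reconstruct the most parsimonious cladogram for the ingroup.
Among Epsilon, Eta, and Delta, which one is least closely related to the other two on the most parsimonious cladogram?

Character polarity is set by the outgroup: the derived state is whichever differs from the outgroup's state, so for Trait 5 the derived state is '-', and for the remaining characters it is '+'.
Only Alpha and Epsilon show the derived state '+' for Trait 1, supporting them as a clade.
Trait 2 (derived state '+') is shared by all ingroup taxa — unites the whole ingroup.
Trait 3: derived state '+' in Alpha, Delta, and Epsilon only — synapomorphy for {Alpha, Delta, Epsilon}.
Trait 4: derived state '+' in Epsilon only — an autapomorphy, so it tells us nothing about relationships among taxa.
Trait 5: derived state '-' in Epsilon only — an autapomorphy, so it tells us nothing about relationships among taxa.
Most parsimonious ingroup topology: (Eta,((Alpha,Epsilon),Delta)).
Epsilon and Delta share a more recent common ancestor with each other than either does with Eta, so Eta is the least closely related of the three.

Eta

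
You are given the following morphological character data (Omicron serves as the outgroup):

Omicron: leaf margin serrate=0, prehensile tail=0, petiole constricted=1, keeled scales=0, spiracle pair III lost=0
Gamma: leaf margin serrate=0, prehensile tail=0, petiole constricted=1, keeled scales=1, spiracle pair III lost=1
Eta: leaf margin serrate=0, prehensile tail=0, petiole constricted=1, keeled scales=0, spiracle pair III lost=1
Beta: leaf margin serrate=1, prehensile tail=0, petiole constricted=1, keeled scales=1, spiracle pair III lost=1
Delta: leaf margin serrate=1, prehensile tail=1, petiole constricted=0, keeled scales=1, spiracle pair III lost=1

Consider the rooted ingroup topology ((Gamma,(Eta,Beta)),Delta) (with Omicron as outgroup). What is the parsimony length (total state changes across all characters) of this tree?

7

Map each character onto ((Gamma,(Eta,Beta)),Delta) (rooted by Omicron) and count the minimum state changes it requires (Fitch parsimony):
leaf margin serrate: 2; prehensile tail: 1; petiole constricted: 1; keeled scales: 2; spiracle pair III lost: 1.
Total tree length = 7.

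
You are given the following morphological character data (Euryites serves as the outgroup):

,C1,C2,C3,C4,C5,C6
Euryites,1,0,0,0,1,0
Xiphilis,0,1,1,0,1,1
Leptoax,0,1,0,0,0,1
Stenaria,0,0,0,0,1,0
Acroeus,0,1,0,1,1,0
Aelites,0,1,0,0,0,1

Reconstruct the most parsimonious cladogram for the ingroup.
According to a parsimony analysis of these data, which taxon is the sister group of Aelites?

Character polarity is set by the outgroup: the derived state is whichever differs from the outgroup's state, so for C1, C5 the derived state is '0', and for the remaining characters it is '1'.
All ingroup taxa share the derived state '0' for C1; it defines the ingroup but does not resolve relationships within it.
Only Acroeus, Aelites, Leptoax, and Xiphilis show the derived state '1' for C2, supporting them as a clade.
C3 (derived state '1') is unique to Xiphilis (autapomorphy; uninformative for grouping).
C4: derived state '1' in Acroeus only — an autapomorphy, so it tells us nothing about relationships among taxa.
Only Aelites and Leptoax show the derived state '0' for C5, supporting them as a clade.
C6 (derived state '1') is shared by Aelites, Leptoax, and Xiphilis — a synapomorphy uniting that clade.
Most parsimonious ingroup topology: (((Xiphilis,(Leptoax,Aelites)),Acroeus),Stenaria).
Aelites and Leptoax form a cherry on this tree, so they are sister taxa.

Leptoax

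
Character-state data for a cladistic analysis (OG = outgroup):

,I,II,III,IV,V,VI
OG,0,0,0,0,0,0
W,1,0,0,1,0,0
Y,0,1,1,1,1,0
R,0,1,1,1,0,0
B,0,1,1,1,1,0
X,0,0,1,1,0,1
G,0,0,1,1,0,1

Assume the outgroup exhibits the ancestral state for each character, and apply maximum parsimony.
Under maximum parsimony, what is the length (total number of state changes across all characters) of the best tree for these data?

6

The outgroup has state '0' for every character, so '1' is the derived state throughout.
I: derived state '1' in W only — an autapomorphy, so it tells us nothing about relationships among taxa.
Only B, R, and Y show the derived state '1' for II, supporting them as a clade.
III (derived state '1') is shared by B, G, R, X, and Y — a synapomorphy uniting that clade.
All ingroup taxa share the derived state '1' for IV; it defines the ingroup but does not resolve relationships within it.
V: derived state '1' in B and Y only — synapomorphy for {B, Y}.
VI (derived state '1') is shared by G and X — a synapomorphy uniting that clade.
Most parsimonious ingroup topology: (W,(((Y,B),R),(X,G))).
Changes per character on this tree: I: 1; II: 1; III: 1; IV: 1; V: 1; VI: 1.
Total = 6.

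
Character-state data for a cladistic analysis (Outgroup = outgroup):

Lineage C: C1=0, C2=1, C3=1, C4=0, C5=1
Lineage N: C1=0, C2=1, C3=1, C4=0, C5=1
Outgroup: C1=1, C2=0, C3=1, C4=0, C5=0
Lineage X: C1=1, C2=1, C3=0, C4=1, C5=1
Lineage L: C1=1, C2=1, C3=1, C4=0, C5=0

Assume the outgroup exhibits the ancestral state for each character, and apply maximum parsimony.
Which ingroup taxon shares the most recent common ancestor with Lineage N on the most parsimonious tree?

Character polarity is set by the outgroup: the derived state is whichever differs from the outgroup's state, so for C1, C3 the derived state is '0', and for the remaining characters it is '1'.
C1 (derived state '0') is shared by Lineage C and Lineage N — a synapomorphy uniting that clade.
All ingroup taxa share the derived state '1' for C2; it defines the ingroup but does not resolve relationships within it.
C3 (derived state '0') is unique to Lineage X (autapomorphy; uninformative for grouping).
C4 (derived state '1') is unique to Lineage X (autapomorphy; uninformative for grouping).
Only Lineage C, Lineage N, and Lineage X show the derived state '1' for C5, supporting them as a clade.
Most parsimonious ingroup topology: (Lineage L,((Lineage C,Lineage N),Lineage X)).
Lineage N and Lineage C form a cherry on this tree, so they are sister taxa.

Lineage C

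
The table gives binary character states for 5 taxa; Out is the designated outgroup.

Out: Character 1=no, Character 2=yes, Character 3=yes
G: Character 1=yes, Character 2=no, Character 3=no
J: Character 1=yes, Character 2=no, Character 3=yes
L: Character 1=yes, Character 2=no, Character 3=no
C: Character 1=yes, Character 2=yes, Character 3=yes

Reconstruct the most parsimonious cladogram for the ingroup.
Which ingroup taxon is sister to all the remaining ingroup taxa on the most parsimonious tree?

C

Character polarity is set by the outgroup: the derived state is whichever differs from the outgroup's state, so for Character 2, Character 3 the derived state is 'no', and for the remaining characters it is 'yes'.
Character 1 (derived state 'yes') is shared by all ingroup taxa — unites the whole ingroup.
Only G, J, and L show the derived state 'no' for Character 2, supporting them as a clade.
Character 3 (derived state 'no') is shared by G and L — a synapomorphy uniting that clade.
Most parsimonious ingroup topology: (((G,L),J),C).
C is sister to the clade containing all other ingroup taxa, so it is the earliest-diverging (most basal) ingroup lineage.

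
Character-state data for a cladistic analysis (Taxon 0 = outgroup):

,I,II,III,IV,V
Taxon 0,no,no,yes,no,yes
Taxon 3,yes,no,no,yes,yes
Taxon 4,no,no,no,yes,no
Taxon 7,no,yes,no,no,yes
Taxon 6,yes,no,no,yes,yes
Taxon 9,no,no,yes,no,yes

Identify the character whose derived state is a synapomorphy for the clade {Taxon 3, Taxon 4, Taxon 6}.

Character polarity is set by the outgroup: the derived state is whichever differs from the outgroup's state, so for III, V the derived state is 'no', and for the remaining characters it is 'yes'.
I (derived state 'yes') is shared by Taxon 3 and Taxon 6 — a synapomorphy uniting that clade.
II: derived state 'yes' in Taxon 7 only — an autapomorphy, so it tells us nothing about relationships among taxa.
III (derived state 'no') is shared by Taxon 3, Taxon 4, Taxon 6, and Taxon 7 — a synapomorphy uniting that clade.
IV: derived state 'yes' in Taxon 3, Taxon 4, and Taxon 6 only — synapomorphy for {Taxon 3, Taxon 4, Taxon 6}.
V: derived state 'no' in Taxon 4 only — an autapomorphy, so it tells us nothing about relationships among taxa.
Most parsimonious ingroup topology: ((((Taxon 3,Taxon 6),Taxon 4),Taxon 7),Taxon 9).
The clade {Taxon 3, Taxon 4, Taxon 6} is supported by IV: its derived state 'yes' occurs in exactly those taxa and in no other taxon (including the outgroup).

IV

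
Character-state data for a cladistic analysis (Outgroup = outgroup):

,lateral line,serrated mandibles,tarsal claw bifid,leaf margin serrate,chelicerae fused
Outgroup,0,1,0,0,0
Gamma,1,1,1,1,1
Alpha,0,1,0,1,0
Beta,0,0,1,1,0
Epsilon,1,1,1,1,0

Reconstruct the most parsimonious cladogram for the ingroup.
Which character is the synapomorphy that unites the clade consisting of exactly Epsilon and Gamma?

lateral line

Character polarity is set by the outgroup: the derived state is whichever differs from the outgroup's state, so for serrated mandibles the derived state is '0', and for the remaining characters it is '1'.
lateral line: derived state '1' in Epsilon and Gamma only — synapomorphy for {Epsilon, Gamma}.
serrated mandibles (derived state '0') is unique to Beta (autapomorphy; uninformative for grouping).
Only Beta, Epsilon, and Gamma show the derived state '1' for tarsal claw bifid, supporting them as a clade.
All ingroup taxa share the derived state '1' for leaf margin serrate; it defines the ingroup but does not resolve relationships within it.
chelicerae fused: derived state '1' in Gamma only — an autapomorphy, so it tells us nothing about relationships among taxa.
Most parsimonious ingroup topology: (((Gamma,Epsilon),Beta),Alpha).
The clade {Epsilon, Gamma} is supported by lateral line: its derived state '1' occurs in exactly those taxa and in no other taxon (including the outgroup).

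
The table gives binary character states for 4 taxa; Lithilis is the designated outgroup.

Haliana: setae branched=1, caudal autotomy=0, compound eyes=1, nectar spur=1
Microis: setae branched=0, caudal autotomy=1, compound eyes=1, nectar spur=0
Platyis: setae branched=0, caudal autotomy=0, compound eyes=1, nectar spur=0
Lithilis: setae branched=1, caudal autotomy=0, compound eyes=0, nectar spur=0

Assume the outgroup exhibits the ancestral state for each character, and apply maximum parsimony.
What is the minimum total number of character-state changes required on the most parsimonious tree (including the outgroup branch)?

Character polarity is set by the outgroup: the derived state is whichever differs from the outgroup's state, so for setae branched the derived state is '0', and for the remaining characters it is '1'.
setae branched (derived state '0') is shared by Microis and Platyis — a synapomorphy uniting that clade.
caudal autotomy: derived state '1' in Microis only — an autapomorphy, so it tells us nothing about relationships among taxa.
compound eyes (derived state '1') is shared by all ingroup taxa — unites the whole ingroup.
nectar spur: derived state '1' in Haliana only — an autapomorphy, so it tells us nothing about relationships among taxa.
Most parsimonious ingroup topology: (Haliana,(Microis,Platyis)).
Changes per character on this tree: setae branched: 1; caudal autotomy: 1; compound eyes: 1; nectar spur: 1.
Total = 4.

4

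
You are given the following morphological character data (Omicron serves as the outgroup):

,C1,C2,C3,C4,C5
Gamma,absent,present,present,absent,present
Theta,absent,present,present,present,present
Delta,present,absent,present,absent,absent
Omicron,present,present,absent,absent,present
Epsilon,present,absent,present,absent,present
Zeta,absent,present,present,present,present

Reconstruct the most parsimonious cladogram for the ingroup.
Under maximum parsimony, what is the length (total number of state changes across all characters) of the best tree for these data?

5

Character polarity is set by the outgroup: the derived state is whichever differs from the outgroup's state, so for C1, C2, C5 the derived state is 'absent', and for the remaining characters it is 'present'.
C1 (derived state 'absent') is shared by Gamma, Theta, and Zeta — a synapomorphy uniting that clade.
Only Delta and Epsilon show the derived state 'absent' for C2, supporting them as a clade.
All ingroup taxa share the derived state 'present' for C3; it defines the ingroup but does not resolve relationships within it.
C4: derived state 'present' in Theta and Zeta only — synapomorphy for {Theta, Zeta}.
C5: derived state 'absent' in Delta only — an autapomorphy, so it tells us nothing about relationships among taxa.
Most parsimonious ingroup topology: ((Epsilon,Delta),((Zeta,Theta),Gamma)).
Changes per character on this tree: C1: 1; C2: 1; C3: 1; C4: 1; C5: 1.
Total = 5.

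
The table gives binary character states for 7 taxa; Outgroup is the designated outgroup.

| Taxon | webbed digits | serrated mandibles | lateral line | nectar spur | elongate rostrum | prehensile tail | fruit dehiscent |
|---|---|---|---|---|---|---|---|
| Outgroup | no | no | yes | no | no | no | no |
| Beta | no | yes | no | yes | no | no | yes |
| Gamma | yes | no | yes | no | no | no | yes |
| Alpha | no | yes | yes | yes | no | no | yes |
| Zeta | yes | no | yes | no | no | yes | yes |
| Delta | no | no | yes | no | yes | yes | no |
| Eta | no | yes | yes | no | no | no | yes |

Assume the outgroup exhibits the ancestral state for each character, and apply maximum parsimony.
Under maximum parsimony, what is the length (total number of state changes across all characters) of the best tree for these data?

Character polarity is set by the outgroup: the derived state is whichever differs from the outgroup's state, so for lateral line the derived state is 'no', and for the remaining characters it is 'yes'.
Only Gamma and Zeta show the derived state 'yes' for webbed digits, supporting them as a clade.
Only Alpha, Beta, and Eta show the derived state 'yes' for serrated mandibles, supporting them as a clade.
lateral line: derived state 'no' in Beta only — an autapomorphy, so it tells us nothing about relationships among taxa.
nectar spur (derived state 'yes') is shared by Alpha and Beta — a synapomorphy uniting that clade.
elongate rostrum (derived state 'yes') is unique to Delta (autapomorphy; uninformative for grouping).
prehensile tail (state 'yes') occurs in Delta and Zeta but conflicts with the nesting implied by the other characters — most parsimoniously interpreted as homoplasy.
Only Alpha, Beta, Eta, Gamma, and Zeta show the derived state 'yes' for fruit dehiscent, supporting them as a clade.
Most parsimonious ingroup topology: ((((Beta,Alpha),Eta),(Gamma,Zeta)),Delta).
Changes per character on this tree: webbed digits: 1; serrated mandibles: 1; lateral line: 1; nectar spur: 1; elongate rostrum: 1; prehensile tail: 2; fruit dehiscent: 1.
Total = 8.

8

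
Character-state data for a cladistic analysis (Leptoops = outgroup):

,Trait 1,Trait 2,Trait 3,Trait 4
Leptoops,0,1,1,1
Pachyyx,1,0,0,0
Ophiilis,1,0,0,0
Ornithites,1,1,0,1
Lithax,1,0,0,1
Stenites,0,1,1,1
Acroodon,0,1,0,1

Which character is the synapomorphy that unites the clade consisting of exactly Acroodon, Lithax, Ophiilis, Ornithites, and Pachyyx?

Character polarity is set by the outgroup: the derived state is whichever differs from the outgroup's state, so for Trait 2, Trait 3, Trait 4 the derived state is '0', and for the remaining characters it is '1'.
Trait 1: derived state '1' in Lithax, Ophiilis, Ornithites, and Pachyyx only — synapomorphy for {Lithax, Ophiilis, Ornithites, Pachyyx}.
Trait 2: derived state '0' in Lithax, Ophiilis, and Pachyyx only — synapomorphy for {Lithax, Ophiilis, Pachyyx}.
Trait 3: derived state '0' in Acroodon, Lithax, Ophiilis, Ornithites, and Pachyyx only — synapomorphy for {Acroodon, Lithax, Ophiilis, Ornithites, Pachyyx}.
Trait 4 (derived state '0') is shared by Ophiilis and Pachyyx — a synapomorphy uniting that clade.
Most parsimonious ingroup topology: (((((Pachyyx,Ophiilis),Lithax),Ornithites),Acroodon),Stenites).
The clade {Acroodon, Lithax, Ophiilis, Ornithites, Pachyyx} is supported by Trait 3: its derived state '0' occurs in exactly those taxa and in no other taxon (including the outgroup).

Trait 3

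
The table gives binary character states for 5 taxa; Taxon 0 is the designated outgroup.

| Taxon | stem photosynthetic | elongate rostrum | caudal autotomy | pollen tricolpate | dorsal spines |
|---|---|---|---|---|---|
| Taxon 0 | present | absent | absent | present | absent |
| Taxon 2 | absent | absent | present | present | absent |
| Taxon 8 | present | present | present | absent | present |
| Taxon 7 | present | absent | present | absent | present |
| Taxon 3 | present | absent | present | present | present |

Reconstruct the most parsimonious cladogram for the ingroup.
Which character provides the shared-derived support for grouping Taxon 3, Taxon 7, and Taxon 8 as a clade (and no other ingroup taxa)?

dorsal spines

Character polarity is set by the outgroup: the derived state is whichever differs from the outgroup's state, so for stem photosynthetic, pollen tricolpate the derived state is 'absent', and for the remaining characters it is 'present'.
stem photosynthetic: derived state 'absent' in Taxon 2 only — an autapomorphy, so it tells us nothing about relationships among taxa.
elongate rostrum: derived state 'present' in Taxon 8 only — an autapomorphy, so it tells us nothing about relationships among taxa.
All ingroup taxa share the derived state 'present' for caudal autotomy; it defines the ingroup but does not resolve relationships within it.
pollen tricolpate (derived state 'absent') is shared by Taxon 7 and Taxon 8 — a synapomorphy uniting that clade.
dorsal spines: derived state 'present' in Taxon 3, Taxon 7, and Taxon 8 only — synapomorphy for {Taxon 3, Taxon 7, Taxon 8}.
Most parsimonious ingroup topology: (Taxon 2,((Taxon 8,Taxon 7),Taxon 3)).
The clade {Taxon 3, Taxon 7, Taxon 8} is supported by dorsal spines: its derived state 'present' occurs in exactly those taxa and in no other taxon (including the outgroup).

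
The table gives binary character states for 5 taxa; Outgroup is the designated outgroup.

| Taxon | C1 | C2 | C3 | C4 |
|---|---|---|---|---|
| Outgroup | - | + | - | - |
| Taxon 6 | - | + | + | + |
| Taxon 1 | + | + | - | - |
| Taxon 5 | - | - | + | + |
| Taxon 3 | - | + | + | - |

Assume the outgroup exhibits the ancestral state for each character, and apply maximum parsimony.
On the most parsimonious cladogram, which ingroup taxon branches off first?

Character polarity is set by the outgroup: the derived state is whichever differs from the outgroup's state, so for C2 the derived state is '-', and for the remaining characters it is '+'.
C1 (derived state '+') is unique to Taxon 1 (autapomorphy; uninformative for grouping).
C2 (derived state '-') is unique to Taxon 5 (autapomorphy; uninformative for grouping).
Only Taxon 3, Taxon 5, and Taxon 6 show the derived state '+' for C3, supporting them as a clade.
Only Taxon 5 and Taxon 6 show the derived state '+' for C4, supporting them as a clade.
Most parsimonious ingroup topology: (((Taxon 6,Taxon 5),Taxon 3),Taxon 1).
Taxon 1 is sister to the clade containing all other ingroup taxa, so it is the earliest-diverging (most basal) ingroup lineage.

Taxon 1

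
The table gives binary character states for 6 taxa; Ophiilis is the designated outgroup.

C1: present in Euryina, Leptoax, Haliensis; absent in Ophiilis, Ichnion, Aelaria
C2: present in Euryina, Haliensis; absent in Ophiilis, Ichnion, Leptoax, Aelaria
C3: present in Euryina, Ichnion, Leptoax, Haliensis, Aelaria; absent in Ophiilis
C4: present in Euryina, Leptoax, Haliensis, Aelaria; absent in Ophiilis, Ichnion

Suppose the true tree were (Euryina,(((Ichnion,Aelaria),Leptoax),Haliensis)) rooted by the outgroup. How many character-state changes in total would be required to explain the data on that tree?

7

Map each character onto (Euryina,(((Ichnion,Aelaria),Leptoax),Haliensis)) (rooted by Ophiilis) and count the minimum state changes it requires (Fitch parsimony):
C1: 2; C2: 2; C3: 1; C4: 2.
Total tree length = 7.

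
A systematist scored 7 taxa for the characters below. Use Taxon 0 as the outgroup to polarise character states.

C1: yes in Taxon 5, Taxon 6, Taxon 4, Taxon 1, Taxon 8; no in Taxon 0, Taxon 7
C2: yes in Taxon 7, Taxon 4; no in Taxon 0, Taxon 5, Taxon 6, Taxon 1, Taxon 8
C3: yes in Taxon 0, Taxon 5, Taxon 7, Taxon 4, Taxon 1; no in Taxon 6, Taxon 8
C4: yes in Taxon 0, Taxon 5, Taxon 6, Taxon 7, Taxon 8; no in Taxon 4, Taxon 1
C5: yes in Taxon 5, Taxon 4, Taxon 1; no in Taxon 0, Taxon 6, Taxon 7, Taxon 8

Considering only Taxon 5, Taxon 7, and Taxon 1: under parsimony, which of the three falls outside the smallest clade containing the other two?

Character polarity is set by the outgroup: the derived state is whichever differs from the outgroup's state, so for C3, C4 the derived state is 'no', and for the remaining characters it is 'yes'.
C1 (derived state 'yes') is shared by Taxon 1, Taxon 4, Taxon 5, Taxon 6, and Taxon 8 — a synapomorphy uniting that clade.
C2 groups Taxon 4 and Taxon 7, which is incompatible with the clades supported by the remaining characters; treating it as convergent (homoplasy) costs fewer steps than any alternative tree.
C3: derived state 'no' in Taxon 6 and Taxon 8 only — synapomorphy for {Taxon 6, Taxon 8}.
C4: derived state 'no' in Taxon 1 and Taxon 4 only — synapomorphy for {Taxon 1, Taxon 4}.
Only Taxon 1, Taxon 4, and Taxon 5 show the derived state 'yes' for C5, supporting them as a clade.
Most parsimonious ingroup topology: (((Taxon 5,(Taxon 4,Taxon 1)),(Taxon 6,Taxon 8)),Taxon 7).
Taxon 5 and Taxon 1 share a more recent common ancestor with each other than either does with Taxon 7, so Taxon 7 is the least closely related of the three.

Taxon 7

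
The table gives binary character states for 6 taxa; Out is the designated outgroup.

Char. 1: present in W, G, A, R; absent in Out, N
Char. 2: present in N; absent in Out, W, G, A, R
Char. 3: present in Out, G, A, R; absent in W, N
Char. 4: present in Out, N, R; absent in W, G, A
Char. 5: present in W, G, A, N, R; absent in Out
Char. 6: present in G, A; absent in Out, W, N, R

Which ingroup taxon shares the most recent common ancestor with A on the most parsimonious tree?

G

Character polarity is set by the outgroup: the derived state is whichever differs from the outgroup's state, so for Char. 3, Char. 4 the derived state is 'absent', and for the remaining characters it is 'present'.
Only A, G, R, and W show the derived state 'present' for Char. 1, supporting them as a clade.
Char. 2: derived state 'present' in N only — an autapomorphy, so it tells us nothing about relationships among taxa.
Char. 3 (state 'absent') occurs in N and W but conflicts with the nesting implied by the other characters — most parsimoniously interpreted as homoplasy.
Char. 4 (derived state 'absent') is shared by A, G, and W — a synapomorphy uniting that clade.
Char. 5 (derived state 'present') is shared by all ingroup taxa — unites the whole ingroup.
Char. 6: derived state 'present' in A and G only — synapomorphy for {A, G}.
Most parsimonious ingroup topology: (((W,(G,A)),R),N).
A and G form a cherry on this tree, so they are sister taxa.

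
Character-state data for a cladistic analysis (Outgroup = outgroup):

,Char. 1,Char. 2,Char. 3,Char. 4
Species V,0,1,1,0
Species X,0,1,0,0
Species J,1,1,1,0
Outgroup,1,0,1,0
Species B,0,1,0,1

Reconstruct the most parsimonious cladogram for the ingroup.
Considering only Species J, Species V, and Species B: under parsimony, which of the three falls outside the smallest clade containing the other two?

Species J

Character polarity is set by the outgroup: the derived state is whichever differs from the outgroup's state, so for Char. 1, Char. 3 the derived state is '0', and for the remaining characters it is '1'.
Only Species B, Species V, and Species X show the derived state '0' for Char. 1, supporting them as a clade.
Char. 2 (derived state '1') is shared by all ingroup taxa — unites the whole ingroup.
Char. 3: derived state '0' in Species B and Species X only — synapomorphy for {Species B, Species X}.
Char. 4 (derived state '1') is unique to Species B (autapomorphy; uninformative for grouping).
Most parsimonious ingroup topology: (Species J,((Species X,Species B),Species V)).
Species B and Species V share a more recent common ancestor with each other than either does with Species J, so Species J is the least closely related of the three.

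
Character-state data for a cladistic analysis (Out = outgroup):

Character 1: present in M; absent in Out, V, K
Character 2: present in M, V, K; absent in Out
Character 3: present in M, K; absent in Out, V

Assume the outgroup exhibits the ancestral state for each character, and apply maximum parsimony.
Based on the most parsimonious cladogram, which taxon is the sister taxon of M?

K

The outgroup has state 'absent' for every character, so 'present' is the derived state throughout.
Character 1: derived state 'present' in M only — an autapomorphy, so it tells us nothing about relationships among taxa.
Character 2 (derived state 'present') is shared by all ingroup taxa — unites the whole ingroup.
Character 3: derived state 'present' in K and M only — synapomorphy for {K, M}.
Most parsimonious ingroup topology: ((M,K),V).
M and K form a cherry on this tree, so they are sister taxa.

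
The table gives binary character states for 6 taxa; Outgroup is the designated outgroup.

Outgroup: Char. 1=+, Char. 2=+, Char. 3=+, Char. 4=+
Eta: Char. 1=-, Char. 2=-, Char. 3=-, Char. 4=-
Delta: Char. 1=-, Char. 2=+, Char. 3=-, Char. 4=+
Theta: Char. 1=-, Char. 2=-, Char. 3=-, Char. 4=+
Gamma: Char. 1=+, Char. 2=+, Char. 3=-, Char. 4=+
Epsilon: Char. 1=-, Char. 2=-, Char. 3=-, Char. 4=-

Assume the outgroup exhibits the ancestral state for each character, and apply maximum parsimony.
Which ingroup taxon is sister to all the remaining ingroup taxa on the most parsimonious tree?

Gamma

The outgroup has state '+' for every character, so '-' is the derived state throughout.
Char. 1 (derived state '-') is shared by Delta, Epsilon, Eta, and Theta — a synapomorphy uniting that clade.
Char. 2: derived state '-' in Epsilon, Eta, and Theta only — synapomorphy for {Epsilon, Eta, Theta}.
Char. 3 (derived state '-') is shared by all ingroup taxa — unites the whole ingroup.
Only Epsilon and Eta show the derived state '-' for Char. 4, supporting them as a clade.
Most parsimonious ingroup topology: ((((Eta,Epsilon),Theta),Delta),Gamma).
Gamma is sister to the clade containing all other ingroup taxa, so it is the earliest-diverging (most basal) ingroup lineage.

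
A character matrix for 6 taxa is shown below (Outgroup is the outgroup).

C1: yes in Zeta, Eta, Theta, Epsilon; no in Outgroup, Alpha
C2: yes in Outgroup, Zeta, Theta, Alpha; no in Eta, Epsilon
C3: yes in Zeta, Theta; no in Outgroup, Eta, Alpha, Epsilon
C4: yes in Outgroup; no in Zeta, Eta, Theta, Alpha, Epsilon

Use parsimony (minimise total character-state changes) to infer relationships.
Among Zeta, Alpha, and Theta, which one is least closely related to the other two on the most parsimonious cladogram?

Character polarity is set by the outgroup: the derived state is whichever differs from the outgroup's state, so for C2, C4 the derived state is 'no', and for the remaining characters it is 'yes'.
C1 (derived state 'yes') is shared by Epsilon, Eta, Theta, and Zeta — a synapomorphy uniting that clade.
C2 (derived state 'no') is shared by Epsilon and Eta — a synapomorphy uniting that clade.
C3: derived state 'yes' in Theta and Zeta only — synapomorphy for {Theta, Zeta}.
C4 (derived state 'no') is shared by all ingroup taxa — unites the whole ingroup.
Most parsimonious ingroup topology: (((Zeta,Theta),(Eta,Epsilon)),Alpha).
Zeta and Theta share a more recent common ancestor with each other than either does with Alpha, so Alpha is the least closely related of the three.

Alpha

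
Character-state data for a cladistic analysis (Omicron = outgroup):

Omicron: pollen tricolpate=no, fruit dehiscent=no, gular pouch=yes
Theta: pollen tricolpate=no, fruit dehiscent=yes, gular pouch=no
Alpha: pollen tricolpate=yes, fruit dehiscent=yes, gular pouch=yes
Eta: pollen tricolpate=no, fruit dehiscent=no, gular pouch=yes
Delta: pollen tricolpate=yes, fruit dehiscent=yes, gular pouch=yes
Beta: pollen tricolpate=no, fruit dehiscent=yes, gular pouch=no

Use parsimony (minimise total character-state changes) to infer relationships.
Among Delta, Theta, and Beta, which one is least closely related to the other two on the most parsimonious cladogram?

Delta

Character polarity is set by the outgroup: the derived state is whichever differs from the outgroup's state, so for gular pouch the derived state is 'no', and for the remaining characters it is 'yes'.
pollen tricolpate (derived state 'yes') is shared by Alpha and Delta — a synapomorphy uniting that clade.
Only Alpha, Beta, Delta, and Theta show the derived state 'yes' for fruit dehiscent, supporting them as a clade.
Only Beta and Theta show the derived state 'no' for gular pouch, supporting them as a clade.
Most parsimonious ingroup topology: (((Theta,Beta),(Alpha,Delta)),Eta).
Beta and Theta share a more recent common ancestor with each other than either does with Delta, so Delta is the least closely related of the three.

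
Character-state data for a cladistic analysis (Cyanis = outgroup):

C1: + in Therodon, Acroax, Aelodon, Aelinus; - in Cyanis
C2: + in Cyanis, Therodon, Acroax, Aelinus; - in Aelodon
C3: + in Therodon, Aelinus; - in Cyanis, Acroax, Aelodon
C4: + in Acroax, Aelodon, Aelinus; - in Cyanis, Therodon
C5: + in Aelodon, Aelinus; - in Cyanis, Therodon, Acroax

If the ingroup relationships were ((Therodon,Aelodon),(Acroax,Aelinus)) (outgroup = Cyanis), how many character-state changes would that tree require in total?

Map each character onto ((Therodon,Aelodon),(Acroax,Aelinus)) (rooted by Cyanis) and count the minimum state changes it requires (Fitch parsimony):
C1: 1; C2: 1; C3: 2; C4: 2; C5: 2.
Total tree length = 8.

8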